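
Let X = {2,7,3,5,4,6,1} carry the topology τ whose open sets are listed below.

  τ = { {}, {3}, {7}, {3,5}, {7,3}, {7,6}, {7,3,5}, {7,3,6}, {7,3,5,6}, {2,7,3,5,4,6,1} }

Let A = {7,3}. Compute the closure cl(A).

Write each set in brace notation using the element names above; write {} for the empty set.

X∖A={2,5,4,6,1}, int(X∖A)={}, hence cl(A)={2,7,3,5,4,6,1}

{2,7,3,5,4,6,1}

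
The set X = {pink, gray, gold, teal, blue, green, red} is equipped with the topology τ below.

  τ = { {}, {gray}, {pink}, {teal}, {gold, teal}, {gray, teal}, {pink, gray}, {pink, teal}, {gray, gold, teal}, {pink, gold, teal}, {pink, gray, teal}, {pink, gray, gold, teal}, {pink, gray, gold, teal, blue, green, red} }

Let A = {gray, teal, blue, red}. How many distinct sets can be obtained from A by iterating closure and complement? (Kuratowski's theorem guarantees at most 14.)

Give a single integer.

cl via duality: int({pink, gold, green}) = {pink}, so X∖{pink} = {gray, gold, teal, blue, green, red}
Write k for closure, c for complement:
  1. A     = {gray, teal, blue, red}
  2. kA    = {gray, gold, teal, blue, green, red}
  3. cA    = {pink, gold, green}
  4. ckA   = {pink}
  5. kcA   = {pink, gold, blue, green, red}
  6. kckA  = {pink, blue, green, red}
  7. ckcA  = {gray, teal}
  8. ckckA = {gray, gold, teal}
applying k or c yields no new set

8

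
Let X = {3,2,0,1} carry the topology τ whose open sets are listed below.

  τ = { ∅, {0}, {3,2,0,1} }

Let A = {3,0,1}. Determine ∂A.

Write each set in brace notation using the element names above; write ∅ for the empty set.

opens ⊆ A: ∅, {0}; union → int = {0}
complement {2}; its interior ∅; cl(A) = X∖∅ = {3,2,0,1}
boundary = {3,2,0,1} ∖ {0} = {3,2,1}

{3,2,1}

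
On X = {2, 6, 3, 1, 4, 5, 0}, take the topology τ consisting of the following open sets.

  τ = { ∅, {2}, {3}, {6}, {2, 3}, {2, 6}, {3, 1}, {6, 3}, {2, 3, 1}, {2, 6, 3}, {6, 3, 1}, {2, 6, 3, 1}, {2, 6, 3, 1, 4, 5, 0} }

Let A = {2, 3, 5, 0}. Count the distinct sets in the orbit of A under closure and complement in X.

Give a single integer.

8

cl via duality: int({6, 1, 4}) = {6}, so X∖{6} = {2, 3, 1, 4, 5, 0}
Write k for closure, c for complement:
  1. A     = {2, 3, 5, 0}
  2. kA    = {2, 3, 1, 4, 5, 0}
  3. cA    = {6, 1, 4}
  4. ckA   = {6}
  5. kcA   = {6, 1, 4, 5, 0}
  6. kckA  = {6, 4, 5, 0}
  7. ckcA  = {2, 3}
  8. ckckA = {2, 3, 1}
applying k or c yields no new set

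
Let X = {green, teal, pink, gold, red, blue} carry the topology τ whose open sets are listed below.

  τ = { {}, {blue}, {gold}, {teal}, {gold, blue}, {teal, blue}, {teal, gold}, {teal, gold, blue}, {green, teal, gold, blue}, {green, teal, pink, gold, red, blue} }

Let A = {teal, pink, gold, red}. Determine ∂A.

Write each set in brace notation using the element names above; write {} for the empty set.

{green, pink, red}

interior: largest open inside A is {teal, gold} (from {}, {gold}, {teal}, {teal, gold})
cl via duality: int({green, blue}) = {blue}, so X∖{blue} = {green, teal, pink, gold, red}
cl∖int = {green, pink, red}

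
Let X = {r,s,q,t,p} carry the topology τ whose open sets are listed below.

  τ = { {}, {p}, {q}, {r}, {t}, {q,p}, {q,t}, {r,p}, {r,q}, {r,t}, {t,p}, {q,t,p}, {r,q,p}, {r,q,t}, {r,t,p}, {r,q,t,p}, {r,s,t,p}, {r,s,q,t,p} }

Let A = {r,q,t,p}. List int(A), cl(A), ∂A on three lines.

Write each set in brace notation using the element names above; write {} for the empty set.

open subsets of A: {}, {t}, {p}, {q}, {r}, {r,q}, {q,p}, {q,t}, {t,p}, {r,p}, {r,t}, {r,q,t}, {r,t,p}, {q,t,p}, {r,q,p}, {r,q,t,p}; so int(A) = {r,q,t,p}
closure: X∖int(X∖A) = X∖{} = {r,s,q,t,p}
∂A = {r,s,q,t,p} minus {r,q,t,p} = {s}

int(A) = {r,q,t,p}
cl(A)  = {r,s,q,t,p}
∂A     = {s}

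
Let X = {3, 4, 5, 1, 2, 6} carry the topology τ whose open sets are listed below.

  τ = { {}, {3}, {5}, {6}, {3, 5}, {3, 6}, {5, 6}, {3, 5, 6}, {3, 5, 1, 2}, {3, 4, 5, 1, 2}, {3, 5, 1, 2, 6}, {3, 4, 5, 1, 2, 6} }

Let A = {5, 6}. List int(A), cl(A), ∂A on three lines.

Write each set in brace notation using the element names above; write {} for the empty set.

int(A) = {5, 6}
cl(A)  = {4, 5, 1, 2, 6}
∂A     = {4, 1, 2}

interior: largest open inside A is {5, 6} (from {}, {6}, {5}, {5, 6})
cl via duality: int({3, 4, 1, 2}) = {3}, so X∖{3} = {4, 5, 1, 2, 6}
cl∖int = {4, 1, 2}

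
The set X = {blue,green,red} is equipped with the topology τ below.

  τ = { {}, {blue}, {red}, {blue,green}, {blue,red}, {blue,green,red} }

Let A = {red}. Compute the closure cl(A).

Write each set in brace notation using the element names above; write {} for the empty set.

{red}

complement {blue,green}; its interior {blue,green}; cl(A) = X∖{blue,green} = {red}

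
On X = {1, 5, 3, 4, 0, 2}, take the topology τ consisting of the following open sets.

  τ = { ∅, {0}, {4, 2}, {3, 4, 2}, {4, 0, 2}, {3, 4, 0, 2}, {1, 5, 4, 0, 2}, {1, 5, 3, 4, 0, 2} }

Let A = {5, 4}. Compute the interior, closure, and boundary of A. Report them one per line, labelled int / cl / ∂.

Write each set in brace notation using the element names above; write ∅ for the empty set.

interior: largest open inside A is ∅ (from ∅)
cl via duality: int({1, 3, 0, 2}) = {0}, so X∖{0} = {1, 5, 3, 4, 2}
cl∖int = {1, 5, 3, 4, 2}

int(A) = ∅
cl(A)  = {1, 5, 3, 4, 2}
∂A     = {1, 5, 3, 4, 2}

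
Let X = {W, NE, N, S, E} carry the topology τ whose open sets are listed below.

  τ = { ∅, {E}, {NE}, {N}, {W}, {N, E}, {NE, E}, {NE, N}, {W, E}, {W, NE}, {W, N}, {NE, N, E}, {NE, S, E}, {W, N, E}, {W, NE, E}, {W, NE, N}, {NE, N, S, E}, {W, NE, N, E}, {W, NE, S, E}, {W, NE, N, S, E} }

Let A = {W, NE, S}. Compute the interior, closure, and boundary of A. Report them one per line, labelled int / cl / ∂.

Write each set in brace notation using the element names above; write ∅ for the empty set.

U open, U⊆A: ∅, {NE}, {W}, {W, NE}. int(A) = ⋃ = {W, NE}
X∖A={N, E}, int(X∖A)={N, E}, hence cl(A)={W, NE, S}
∂A: remove int from cl → {S}

int(A) = {W, NE}
cl(A)  = {W, NE, S}
∂A     = {S}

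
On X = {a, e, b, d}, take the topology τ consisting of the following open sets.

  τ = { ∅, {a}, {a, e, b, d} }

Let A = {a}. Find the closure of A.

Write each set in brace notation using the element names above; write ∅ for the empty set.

{a, e, b, d}

closure: X∖int(X∖A) = X∖∅ = {a, e, b, d}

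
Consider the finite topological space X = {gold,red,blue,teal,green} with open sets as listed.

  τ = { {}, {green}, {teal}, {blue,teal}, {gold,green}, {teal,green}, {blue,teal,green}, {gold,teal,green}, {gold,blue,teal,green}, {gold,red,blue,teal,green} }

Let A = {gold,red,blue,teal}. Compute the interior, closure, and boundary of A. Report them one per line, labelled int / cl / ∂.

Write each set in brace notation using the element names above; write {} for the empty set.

U open, U⊆A: {}, {teal}, {blue,teal}. int(A) = ⋃ = {blue,teal}
X∖A={green}, int(X∖A)={green}, hence cl(A)={gold,red,blue,teal}
∂A: remove int from cl → {gold,red}

int(A) = {blue,teal}
cl(A)  = {gold,red,blue,teal}
∂A     = {gold,red}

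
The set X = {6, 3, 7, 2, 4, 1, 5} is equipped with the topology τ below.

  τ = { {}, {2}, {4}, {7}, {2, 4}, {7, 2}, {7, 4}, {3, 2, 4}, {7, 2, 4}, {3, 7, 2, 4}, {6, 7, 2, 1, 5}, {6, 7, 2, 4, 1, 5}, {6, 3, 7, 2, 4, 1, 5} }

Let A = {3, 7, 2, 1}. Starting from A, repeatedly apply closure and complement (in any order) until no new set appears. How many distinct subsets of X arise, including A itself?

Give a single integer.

8

complement {6, 4, 5}; its interior {4}; cl(A) = X∖{4} = {6, 3, 7, 2, 1, 5}
With k = closure, c = complement:
  1. A     = {3, 7, 2, 1}
  2. kA    = {6, 3, 7, 2, 1, 5}
  3. cA    = {6, 4, 5}
  4. ckA   = {4}
  5. kcA   = {6, 3, 4, 1, 5}
  6. kckA  = {3, 4}
  7. ckcA  = {7, 2}
  8. ckckA = {6, 7, 2, 1, 5}
k, c of each give nothing new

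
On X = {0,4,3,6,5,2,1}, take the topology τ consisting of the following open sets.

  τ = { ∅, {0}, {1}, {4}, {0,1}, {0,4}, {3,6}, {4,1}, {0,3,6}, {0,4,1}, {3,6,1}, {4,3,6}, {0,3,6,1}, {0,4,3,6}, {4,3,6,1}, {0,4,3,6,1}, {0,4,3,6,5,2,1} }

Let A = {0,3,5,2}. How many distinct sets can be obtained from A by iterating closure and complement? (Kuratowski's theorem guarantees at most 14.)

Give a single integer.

10

complement {4,6,1}; its interior {4,1}; cl(A) = X∖{4,1} = {0,3,6,5,2}
With k = closure, c = complement:
  1. A     = {0,3,5,2}
  2. kA    = {0,3,6,5,2}
  3. cA    = {4,6,1}
  4. ckA   = {4,1}
  5. kcA   = {4,3,6,5,2,1}
  6. kckA  = {4,5,2,1}
  7. ckcA  = {0}
  8. ckckA = {0,3,6}
  9. kckcA = {0,5,2}
  10. ckckcA = {4,3,6,1}
k, c of each give nothing new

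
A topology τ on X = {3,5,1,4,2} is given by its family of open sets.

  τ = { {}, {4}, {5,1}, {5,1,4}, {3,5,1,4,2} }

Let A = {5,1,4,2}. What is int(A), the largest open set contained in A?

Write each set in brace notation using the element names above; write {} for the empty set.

{5,1,4}

U open, U⊆A: {}, {4}, {5,1}, {5,1,4}. int(A) = ⋃ = {5,1,4}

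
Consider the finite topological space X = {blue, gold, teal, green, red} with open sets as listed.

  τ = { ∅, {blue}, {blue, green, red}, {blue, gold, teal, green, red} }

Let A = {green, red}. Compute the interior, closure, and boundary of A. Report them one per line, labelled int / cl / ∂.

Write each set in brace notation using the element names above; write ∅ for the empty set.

int(A) = ∅
cl(A)  = {gold, teal, green, red}
∂A     = {gold, teal, green, red}

opens ⊆ A: ∅; union → int = ∅
complement {blue, gold, teal}; its interior {blue}; cl(A) = X∖{blue} = {gold, teal, green, red}
boundary = {gold, teal, green, red} ∖ ∅ = {gold, teal, green, red}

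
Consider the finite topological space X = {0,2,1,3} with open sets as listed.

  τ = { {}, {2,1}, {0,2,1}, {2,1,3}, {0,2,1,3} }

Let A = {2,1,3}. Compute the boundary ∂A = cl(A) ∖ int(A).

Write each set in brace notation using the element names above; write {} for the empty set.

{0}

open subsets of A: {}, {2,1}, {2,1,3}; so int(A) = {2,1,3}
closure: X∖int(X∖A) = X∖{} = {0,2,1,3}
∂A = {0,2,1,3} minus {2,1,3} = {0}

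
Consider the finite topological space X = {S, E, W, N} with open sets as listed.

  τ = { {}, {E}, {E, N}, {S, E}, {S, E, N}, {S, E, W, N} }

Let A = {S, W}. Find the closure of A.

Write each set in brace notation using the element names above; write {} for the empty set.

{S, W}

cl via duality: int({E, N}) = {E, N}, so X∖{E, N} = {S, W}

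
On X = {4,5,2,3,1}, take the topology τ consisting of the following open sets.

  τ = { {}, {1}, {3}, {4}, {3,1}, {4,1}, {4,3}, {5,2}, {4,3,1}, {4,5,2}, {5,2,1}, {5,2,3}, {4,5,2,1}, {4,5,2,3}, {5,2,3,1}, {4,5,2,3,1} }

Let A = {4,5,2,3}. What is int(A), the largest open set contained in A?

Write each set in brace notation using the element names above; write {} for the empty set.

open subsets of A: {}, {4}, {3}, {4,3}, {5,2}, {5,2,3}, {4,5,2}, {4,5,2,3}; so int(A) = {4,5,2,3}

{4,5,2,3}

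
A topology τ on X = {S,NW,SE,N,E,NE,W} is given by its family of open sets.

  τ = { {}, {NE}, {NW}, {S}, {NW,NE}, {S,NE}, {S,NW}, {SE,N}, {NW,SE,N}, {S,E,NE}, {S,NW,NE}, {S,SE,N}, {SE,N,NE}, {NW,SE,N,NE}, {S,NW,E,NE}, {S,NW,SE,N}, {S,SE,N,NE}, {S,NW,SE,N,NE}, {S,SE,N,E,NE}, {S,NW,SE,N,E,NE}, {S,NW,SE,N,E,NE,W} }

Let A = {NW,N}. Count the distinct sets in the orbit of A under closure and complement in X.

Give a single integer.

complement {S,SE,E,NE,W}; its interior {S,E,NE}; cl(A) = X∖{S,E,NE} = {NW,SE,N,W}
With k = closure, c = complement:
  1. A     = {NW,N}
  2. kA    = {NW,SE,N,W}
  3. cA    = {S,SE,E,NE,W}
  4. ckA   = {S,E,NE}
  5. kcA   = {S,SE,N,E,NE,W}
  6. kckA  = {S,E,NE,W}
  7. ckcA  = {NW}
  8. ckckA = {NW,SE,N}
  9. kckcA = {NW,W}
  10. ckckcA = {S,SE,N,E,NE}
k, c of each give nothing new

10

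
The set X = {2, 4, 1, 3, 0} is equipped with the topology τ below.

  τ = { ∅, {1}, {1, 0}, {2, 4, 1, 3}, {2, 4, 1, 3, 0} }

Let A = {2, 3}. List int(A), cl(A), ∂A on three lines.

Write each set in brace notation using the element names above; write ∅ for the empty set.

U open, U⊆A: ∅. int(A) = ⋃ = ∅
X∖A={4, 1, 0}, int(X∖A)={1, 0}, hence cl(A)={2, 4, 3}
∂A: remove int from cl → {2, 4, 3}

int(A) = ∅
cl(A)  = {2, 4, 3}
∂A     = {2, 4, 3}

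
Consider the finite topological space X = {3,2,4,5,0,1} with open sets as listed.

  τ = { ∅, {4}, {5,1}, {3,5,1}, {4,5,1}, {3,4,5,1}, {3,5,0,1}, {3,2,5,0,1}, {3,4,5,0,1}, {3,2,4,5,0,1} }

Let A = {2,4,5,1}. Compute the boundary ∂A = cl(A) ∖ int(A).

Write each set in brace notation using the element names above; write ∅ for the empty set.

{3,2,0}

U open, U⊆A: ∅, {4}, {5,1}, {4,5,1}. int(A) = ⋃ = {4,5,1}
X∖A={3,0}, int(X∖A)=∅, hence cl(A)={3,2,4,5,0,1}
∂A: remove int from cl → {3,2,0}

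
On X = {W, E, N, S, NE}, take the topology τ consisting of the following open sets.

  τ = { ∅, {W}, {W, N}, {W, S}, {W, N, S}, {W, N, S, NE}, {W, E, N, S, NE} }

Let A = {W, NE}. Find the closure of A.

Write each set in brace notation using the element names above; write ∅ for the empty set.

{W, E, N, S, NE}

X∖A={E, N, S}, int(X∖A)=∅, hence cl(A)={W, E, N, S, NE}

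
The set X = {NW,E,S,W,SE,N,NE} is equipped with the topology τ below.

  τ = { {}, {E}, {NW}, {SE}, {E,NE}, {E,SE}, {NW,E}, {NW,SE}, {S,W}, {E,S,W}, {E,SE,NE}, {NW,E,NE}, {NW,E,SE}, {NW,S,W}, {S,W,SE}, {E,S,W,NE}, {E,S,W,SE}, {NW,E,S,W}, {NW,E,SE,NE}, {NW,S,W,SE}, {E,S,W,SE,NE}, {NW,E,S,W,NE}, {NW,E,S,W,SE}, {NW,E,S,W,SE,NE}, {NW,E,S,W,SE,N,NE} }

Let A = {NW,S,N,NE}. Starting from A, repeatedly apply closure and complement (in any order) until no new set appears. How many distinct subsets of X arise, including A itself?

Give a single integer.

X∖A={E,W,SE}, int(X∖A)={E,SE}, hence cl(A)={NW,S,W,N,NE}
Orbit (k=closure, c=complement):
  1. A     = {NW,S,N,NE}
  2. kA    = {NW,S,W,N,NE}
  3. cA    = {E,W,SE}
  4. ckA   = {E,SE}
  5. kcA   = {E,S,W,SE,N,NE}
  6. kckA  = {E,SE,N,NE}
  7. ckcA  = {NW}
  8. ckckA = {NW,S,W}
  9. kckcA = {NW,N}
  10. kckckA = {NW,S,W,N}
  11. ckckcA = {E,S,W,SE,NE}
  12. ckckckA = {E,SE,NE}
(closed under both — stop)

12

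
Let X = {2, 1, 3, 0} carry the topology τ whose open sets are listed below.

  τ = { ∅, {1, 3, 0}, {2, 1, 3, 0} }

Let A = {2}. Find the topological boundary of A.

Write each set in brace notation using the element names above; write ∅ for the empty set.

U open, U⊆A: ∅. int(A) = ⋃ = ∅
X∖A={1, 3, 0}, int(X∖A)={1, 3, 0}, hence cl(A)={2}
∂A: remove int from cl → {2}

{2}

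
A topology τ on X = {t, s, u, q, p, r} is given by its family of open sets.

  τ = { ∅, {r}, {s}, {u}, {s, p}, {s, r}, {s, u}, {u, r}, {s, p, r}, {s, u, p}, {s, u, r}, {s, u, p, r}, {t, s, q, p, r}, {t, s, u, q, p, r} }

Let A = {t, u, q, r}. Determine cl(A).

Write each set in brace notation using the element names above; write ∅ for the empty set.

cl via duality: int({s, p}) = {s, p}, so X∖{s, p} = {t, u, q, r}

{t, u, q, r}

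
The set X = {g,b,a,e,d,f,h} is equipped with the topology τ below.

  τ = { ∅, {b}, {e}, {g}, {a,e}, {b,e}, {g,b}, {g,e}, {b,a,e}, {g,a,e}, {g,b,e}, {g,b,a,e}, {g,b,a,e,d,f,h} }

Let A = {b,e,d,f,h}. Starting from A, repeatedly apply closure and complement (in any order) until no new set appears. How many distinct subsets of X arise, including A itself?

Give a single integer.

X∖A={g,a}, int(X∖A)={g}, hence cl(A)={b,a,e,d,f,h}
Orbit (k=closure, c=complement):
  1. A     = {b,e,d,f,h}
  2. kA    = {b,a,e,d,f,h}
  3. cA    = {g,a}
  4. ckA   = {g}
  5. kcA   = {g,a,d,f,h}
  6. kckA  = {g,d,f,h}
  7. ckcA  = {b,e}
  8. ckckA = {b,a,e}
(closed under both — stop)

8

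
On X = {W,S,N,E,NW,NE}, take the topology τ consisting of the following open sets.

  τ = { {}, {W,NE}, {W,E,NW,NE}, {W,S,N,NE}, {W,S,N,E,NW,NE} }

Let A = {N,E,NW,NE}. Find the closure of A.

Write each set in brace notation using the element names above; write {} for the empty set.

X∖A={W,S}, int(X∖A)={}, hence cl(A)={W,S,N,E,NW,NE}

{W,S,N,E,NW,NE}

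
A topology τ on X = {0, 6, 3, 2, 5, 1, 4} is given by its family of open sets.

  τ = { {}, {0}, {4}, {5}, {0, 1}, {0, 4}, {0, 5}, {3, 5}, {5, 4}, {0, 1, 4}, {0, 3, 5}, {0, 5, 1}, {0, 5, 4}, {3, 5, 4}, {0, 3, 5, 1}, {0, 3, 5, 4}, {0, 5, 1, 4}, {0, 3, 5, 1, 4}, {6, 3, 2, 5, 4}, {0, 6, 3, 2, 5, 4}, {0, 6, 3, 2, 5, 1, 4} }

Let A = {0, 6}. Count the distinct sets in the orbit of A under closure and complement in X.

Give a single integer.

8

closure: X∖int(X∖A) = X∖{3, 5, 4} = {0, 6, 2, 1}
Let k=closure and c=complement:
  1. A     = {0, 6}
  2. kA    = {0, 6, 2, 1}
  3. cA    = {3, 2, 5, 1, 4}
  4. ckA   = {3, 5, 4}
  5. kcA   = {6, 3, 2, 5, 1, 4}
  6. kckA  = {6, 3, 2, 5, 4}
  7. ckcA  = {0}
  8. ckckA = {0, 1}
— saturated at 8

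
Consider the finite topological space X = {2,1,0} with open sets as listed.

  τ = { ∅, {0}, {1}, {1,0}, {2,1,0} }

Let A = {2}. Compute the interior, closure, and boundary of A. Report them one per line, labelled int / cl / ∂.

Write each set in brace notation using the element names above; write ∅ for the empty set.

opens ⊆ A: ∅; union → int = ∅
complement {1,0}; its interior {1,0}; cl(A) = X∖{1,0} = {2}
boundary = {2} ∖ ∅ = {2}

int(A) = ∅
cl(A)  = {2}
∂A     = {2}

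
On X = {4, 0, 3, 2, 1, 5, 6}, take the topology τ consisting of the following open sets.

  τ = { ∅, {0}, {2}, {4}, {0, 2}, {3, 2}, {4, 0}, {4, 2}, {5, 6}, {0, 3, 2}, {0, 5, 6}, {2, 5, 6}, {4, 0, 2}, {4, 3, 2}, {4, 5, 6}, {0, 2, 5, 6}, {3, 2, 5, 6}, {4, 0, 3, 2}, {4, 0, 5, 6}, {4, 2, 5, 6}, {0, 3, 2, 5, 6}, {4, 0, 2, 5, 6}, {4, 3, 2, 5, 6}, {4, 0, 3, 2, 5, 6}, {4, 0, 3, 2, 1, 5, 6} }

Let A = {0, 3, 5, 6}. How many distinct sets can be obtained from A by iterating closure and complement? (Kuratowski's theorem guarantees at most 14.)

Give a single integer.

8

X∖A={4, 2, 1}, int(X∖A)={4, 2}, hence cl(A)={0, 3, 1, 5, 6}
Orbit (k=closure, c=complement):
  1. A     = {0, 3, 5, 6}
  2. kA    = {0, 3, 1, 5, 6}
  3. cA    = {4, 2, 1}
  4. ckA   = {4, 2}
  5. kcA   = {4, 3, 2, 1}
  6. ckcA  = {0, 5, 6}
  7. kckcA = {0, 1, 5, 6}
  8. ckckcA = {4, 3, 2}
(closed under both — stop)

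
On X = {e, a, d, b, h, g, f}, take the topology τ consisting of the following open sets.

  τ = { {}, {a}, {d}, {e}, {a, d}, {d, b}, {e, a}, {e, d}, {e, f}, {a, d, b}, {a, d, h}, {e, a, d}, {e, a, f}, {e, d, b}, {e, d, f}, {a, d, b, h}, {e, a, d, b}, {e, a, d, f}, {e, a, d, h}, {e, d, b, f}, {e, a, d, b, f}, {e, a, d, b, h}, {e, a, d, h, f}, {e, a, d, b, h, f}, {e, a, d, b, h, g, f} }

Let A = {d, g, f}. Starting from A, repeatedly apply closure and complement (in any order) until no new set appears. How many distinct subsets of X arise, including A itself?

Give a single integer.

complement {e, a, b, h}; its interior {e, a}; cl(A) = X∖{e, a} = {d, b, h, g, f}
With k = closure, c = complement:
  1. A     = {d, g, f}
  2. kA    = {d, b, h, g, f}
  3. cA    = {e, a, b, h}
  4. ckA   = {e, a}
  5. kcA   = {e, a, b, h, g, f}
  6. kckA  = {e, a, h, g, f}
  7. ckcA  = {d}
  8. ckckA = {d, b}
  9. kckcA = {d, b, h, g}
  10. ckckcA = {e, a, f}
k, c of each give nothing new

10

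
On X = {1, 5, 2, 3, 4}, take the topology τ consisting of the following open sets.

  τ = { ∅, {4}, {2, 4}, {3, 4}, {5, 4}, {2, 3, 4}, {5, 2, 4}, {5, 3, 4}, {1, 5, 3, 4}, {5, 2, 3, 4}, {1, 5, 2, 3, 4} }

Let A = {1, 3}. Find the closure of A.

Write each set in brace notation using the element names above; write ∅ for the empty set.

cl via duality: int({5, 2, 4}) = {5, 2, 4}, so X∖{5, 2, 4} = {1, 3}

{1, 3}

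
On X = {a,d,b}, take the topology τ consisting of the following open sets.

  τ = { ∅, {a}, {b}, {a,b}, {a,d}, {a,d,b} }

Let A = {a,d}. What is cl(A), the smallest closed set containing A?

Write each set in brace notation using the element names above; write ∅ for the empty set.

{a,d}

X∖A={b}, int(X∖A)={b}, hence cl(A)={a,d}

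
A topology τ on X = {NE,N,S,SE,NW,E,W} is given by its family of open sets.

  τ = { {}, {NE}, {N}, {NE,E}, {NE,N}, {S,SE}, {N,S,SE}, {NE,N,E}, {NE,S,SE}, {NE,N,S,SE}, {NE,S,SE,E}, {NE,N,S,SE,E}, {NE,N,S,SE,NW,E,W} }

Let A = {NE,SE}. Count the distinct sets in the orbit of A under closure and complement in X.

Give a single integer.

cl via duality: int({N,S,NW,E,W}) = {N}, so X∖{N} = {NE,S,SE,NW,E,W}
Write k for closure, c for complement:
  1. A     = {NE,SE}
  2. kA    = {NE,S,SE,NW,E,W}
  3. cA    = {N,S,NW,E,W}
  4. ckA   = {N}
  5. kcA   = {N,S,SE,NW,E,W}
  6. kckA  = {N,NW,W}
  7. ckcA  = {NE}
  8. ckckA = {NE,S,SE,E}
  9. kckcA = {NE,NW,E,W}
  10. ckckcA = {N,S,SE}
  11. kckckcA = {N,S,SE,NW,W}
  12. ckckckcA = {NE,E}
applying k or c yields no new set

12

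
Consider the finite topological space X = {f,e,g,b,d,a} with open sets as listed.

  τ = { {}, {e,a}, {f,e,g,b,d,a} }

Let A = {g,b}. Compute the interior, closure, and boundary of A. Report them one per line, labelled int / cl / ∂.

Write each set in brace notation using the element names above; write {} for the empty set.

open subsets of A: {}; so int(A) = {}
closure: X∖int(X∖A) = X∖{e,a} = {f,g,b,d}
∂A = {f,g,b,d} minus {} = {f,g,b,d}

int(A) = {}
cl(A)  = {f,g,b,d}
∂A     = {f,g,b,d}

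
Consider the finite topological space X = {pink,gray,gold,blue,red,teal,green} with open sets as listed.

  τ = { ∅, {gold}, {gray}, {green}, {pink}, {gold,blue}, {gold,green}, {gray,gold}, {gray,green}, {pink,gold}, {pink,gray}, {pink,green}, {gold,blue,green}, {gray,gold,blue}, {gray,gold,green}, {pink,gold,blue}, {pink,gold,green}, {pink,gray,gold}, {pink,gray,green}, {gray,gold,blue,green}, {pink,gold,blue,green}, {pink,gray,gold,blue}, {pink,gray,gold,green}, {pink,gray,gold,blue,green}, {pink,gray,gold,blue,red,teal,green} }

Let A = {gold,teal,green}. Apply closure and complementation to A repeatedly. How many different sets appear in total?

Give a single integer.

8

closure: X∖int(X∖A) = X∖{pink,gray} = {gold,blue,red,teal,green}
Let k=closure and c=complement:
  1. A     = {gold,teal,green}
  2. kA    = {gold,blue,red,teal,green}
  3. cA    = {pink,gray,blue,red}
  4. ckA   = {pink,gray}
  5. kcA   = {pink,gray,blue,red,teal}
  6. kckA  = {pink,gray,red,teal}
  7. ckcA  = {gold,green}
  8. ckckA = {gold,blue,green}
— saturated at 8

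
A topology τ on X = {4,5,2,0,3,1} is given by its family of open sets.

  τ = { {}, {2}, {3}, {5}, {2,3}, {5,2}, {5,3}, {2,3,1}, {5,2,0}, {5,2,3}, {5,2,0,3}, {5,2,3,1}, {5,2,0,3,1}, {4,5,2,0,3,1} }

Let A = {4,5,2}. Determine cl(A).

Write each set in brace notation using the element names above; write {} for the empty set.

{4,5,2,0,1}

X∖A={0,3,1}, int(X∖A)={3}, hence cl(A)={4,5,2,0,1}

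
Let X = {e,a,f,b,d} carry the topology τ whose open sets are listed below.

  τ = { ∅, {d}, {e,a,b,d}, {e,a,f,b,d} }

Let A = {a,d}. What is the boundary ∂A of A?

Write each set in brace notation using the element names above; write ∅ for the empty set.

{e,a,f,b}

U open, U⊆A: ∅, {d}. int(A) = ⋃ = {d}
X∖A={e,f,b}, int(X∖A)=∅, hence cl(A)={e,a,f,b,d}
∂A: remove int from cl → {e,a,f,b}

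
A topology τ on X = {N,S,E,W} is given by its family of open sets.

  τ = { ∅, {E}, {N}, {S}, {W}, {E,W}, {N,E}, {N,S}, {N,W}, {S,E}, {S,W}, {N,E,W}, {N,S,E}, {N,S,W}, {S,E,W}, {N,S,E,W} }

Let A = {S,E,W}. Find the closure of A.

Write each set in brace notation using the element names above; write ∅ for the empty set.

{S,E,W}

cl via duality: int({N}) = {N}, so X∖{N} = {S,E,W}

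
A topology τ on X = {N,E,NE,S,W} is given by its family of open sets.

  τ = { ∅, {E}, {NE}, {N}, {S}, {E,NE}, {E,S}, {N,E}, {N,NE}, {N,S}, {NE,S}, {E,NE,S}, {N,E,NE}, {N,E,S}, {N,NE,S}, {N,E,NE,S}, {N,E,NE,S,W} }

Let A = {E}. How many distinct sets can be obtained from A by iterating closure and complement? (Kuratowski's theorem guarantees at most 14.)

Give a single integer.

complement {N,NE,S,W}; its interior {N,NE,S}; cl(A) = X∖{N,NE,S} = {E,W}
With k = closure, c = complement:
  1. A     = {E}
  2. kA    = {E,W}
  3. cA    = {N,NE,S,W}
  4. ckA   = {N,NE,S}
k, c of each give nothing new

4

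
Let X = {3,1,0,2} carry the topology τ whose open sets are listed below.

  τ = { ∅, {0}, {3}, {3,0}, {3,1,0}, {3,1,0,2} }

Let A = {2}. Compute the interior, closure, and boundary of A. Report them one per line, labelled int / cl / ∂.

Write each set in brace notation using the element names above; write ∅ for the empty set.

int(A) = ∅
cl(A)  = {2}
∂A     = {2}

open subsets of A: ∅; so int(A) = ∅
closure: X∖int(X∖A) = X∖{3,1,0} = {2}
∂A = {2} minus ∅ = {2}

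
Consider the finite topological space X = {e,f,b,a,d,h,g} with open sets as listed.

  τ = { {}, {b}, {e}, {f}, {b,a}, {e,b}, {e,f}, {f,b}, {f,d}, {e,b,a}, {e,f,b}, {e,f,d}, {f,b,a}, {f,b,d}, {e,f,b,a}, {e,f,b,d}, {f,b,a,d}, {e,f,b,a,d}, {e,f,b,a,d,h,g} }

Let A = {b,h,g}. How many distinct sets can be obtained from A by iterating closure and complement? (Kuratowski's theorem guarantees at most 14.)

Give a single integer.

8

X∖A={e,f,a,d}, int(X∖A)={e,f,d}, hence cl(A)={b,a,h,g}
Orbit (k=closure, c=complement):
  1. A     = {b,h,g}
  2. kA    = {b,a,h,g}
  3. cA    = {e,f,a,d}
  4. ckA   = {e,f,d}
  5. kcA   = {e,f,a,d,h,g}
  6. kckA  = {e,f,d,h,g}
  7. ckcA  = {b}
  8. ckckA = {b,a}
(closed under both — stop)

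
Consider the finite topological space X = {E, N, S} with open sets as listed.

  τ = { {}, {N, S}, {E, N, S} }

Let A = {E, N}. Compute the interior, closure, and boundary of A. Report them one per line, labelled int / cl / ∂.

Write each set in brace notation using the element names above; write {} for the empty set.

open subsets of A: {}; so int(A) = {}
closure: X∖int(X∖A) = X∖{} = {E, N, S}
∂A = {E, N, S} minus {} = {E, N, S}

int(A) = {}
cl(A)  = {E, N, S}
∂A     = {E, N, S}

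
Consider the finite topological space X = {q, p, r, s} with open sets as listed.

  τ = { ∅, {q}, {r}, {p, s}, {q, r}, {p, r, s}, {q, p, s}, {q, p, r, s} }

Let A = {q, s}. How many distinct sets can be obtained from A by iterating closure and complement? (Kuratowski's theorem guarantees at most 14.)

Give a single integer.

complement {p, r}; its interior {r}; cl(A) = X∖{r} = {q, p, s}
With k = closure, c = complement:
  1. A     = {q, s}
  2. kA    = {q, p, s}
  3. cA    = {p, r}
  4. ckA   = {r}
  5. kcA   = {p, r, s}
  6. ckcA  = {q}
k, c of each give nothing new

6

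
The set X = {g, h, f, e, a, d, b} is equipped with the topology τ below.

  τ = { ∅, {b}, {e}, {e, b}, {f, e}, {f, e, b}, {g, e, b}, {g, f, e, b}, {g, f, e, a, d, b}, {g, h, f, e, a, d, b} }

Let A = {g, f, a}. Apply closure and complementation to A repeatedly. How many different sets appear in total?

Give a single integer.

6

closure: X∖int(X∖A) = X∖{e, b} = {g, h, f, a, d}
Let k=closure and c=complement:
  1. A     = {g, f, a}
  2. kA    = {g, h, f, a, d}
  3. cA    = {h, e, d, b}
  4. ckA   = {e, b}
  5. kcA   = {g, h, f, e, a, d, b}
  6. ckcA  = ∅
— saturated at 6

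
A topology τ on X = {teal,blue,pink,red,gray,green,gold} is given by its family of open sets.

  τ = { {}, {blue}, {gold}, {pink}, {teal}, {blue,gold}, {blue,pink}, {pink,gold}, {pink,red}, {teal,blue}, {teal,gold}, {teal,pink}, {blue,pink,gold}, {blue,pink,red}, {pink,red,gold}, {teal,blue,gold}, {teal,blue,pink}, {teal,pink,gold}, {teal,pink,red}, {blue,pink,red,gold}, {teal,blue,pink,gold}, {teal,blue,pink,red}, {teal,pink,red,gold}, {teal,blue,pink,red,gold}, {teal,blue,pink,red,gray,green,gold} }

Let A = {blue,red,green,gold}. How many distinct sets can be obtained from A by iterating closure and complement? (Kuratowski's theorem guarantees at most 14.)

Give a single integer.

8

complement {teal,pink,gray}; its interior {teal,pink}; cl(A) = X∖{teal,pink} = {blue,red,gray,green,gold}
With k = closure, c = complement:
  1. A     = {blue,red,green,gold}
  2. kA    = {blue,red,gray,green,gold}
  3. cA    = {teal,pink,gray}
  4. ckA   = {teal,pink}
  5. kcA   = {teal,pink,red,gray,green}
  6. ckcA  = {blue,gold}
  7. kckcA = {blue,gray,green,gold}
  8. ckckcA = {teal,pink,red}
k, c of each give nothing new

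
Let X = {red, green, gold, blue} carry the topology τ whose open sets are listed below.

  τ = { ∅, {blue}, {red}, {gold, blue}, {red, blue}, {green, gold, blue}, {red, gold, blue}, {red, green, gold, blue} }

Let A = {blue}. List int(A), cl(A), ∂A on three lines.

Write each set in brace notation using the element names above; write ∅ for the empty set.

opens ⊆ A: ∅, {blue}; union → int = {blue}
complement {red, green, gold}; its interior {red}; cl(A) = X∖{red} = {green, gold, blue}
boundary = {green, gold, blue} ∖ {blue} = {green, gold}

int(A) = {blue}
cl(A)  = {green, gold, blue}
∂A     = {green, gold}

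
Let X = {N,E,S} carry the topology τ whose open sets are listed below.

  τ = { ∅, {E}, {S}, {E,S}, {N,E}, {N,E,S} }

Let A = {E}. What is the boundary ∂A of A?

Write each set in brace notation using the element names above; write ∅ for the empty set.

opens ⊆ A: ∅, {E}; union → int = {E}
complement {N,S}; its interior {S}; cl(A) = X∖{S} = {N,E}
boundary = {N,E} ∖ {E} = {N}

{N}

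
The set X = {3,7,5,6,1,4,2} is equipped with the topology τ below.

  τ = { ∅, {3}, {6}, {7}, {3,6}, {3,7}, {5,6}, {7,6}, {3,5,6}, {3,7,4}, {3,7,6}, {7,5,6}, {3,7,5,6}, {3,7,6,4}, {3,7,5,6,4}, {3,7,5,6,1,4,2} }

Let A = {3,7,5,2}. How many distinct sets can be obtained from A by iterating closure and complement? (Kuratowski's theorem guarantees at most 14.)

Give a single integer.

10

X∖A={6,1,4}, int(X∖A)={6}, hence cl(A)={3,7,5,1,4,2}
Orbit (k=closure, c=complement):
  1. A     = {3,7,5,2}
  2. kA    = {3,7,5,1,4,2}
  3. cA    = {6,1,4}
  4. ckA   = {6}
  5. kcA   = {5,6,1,4,2}
  6. kckA  = {5,6,1,2}
  7. ckcA  = {3,7}
  8. ckckA = {3,7,4}
  9. kckcA = {3,7,1,4,2}
  10. ckckcA = {5,6}
(closed under both — stop)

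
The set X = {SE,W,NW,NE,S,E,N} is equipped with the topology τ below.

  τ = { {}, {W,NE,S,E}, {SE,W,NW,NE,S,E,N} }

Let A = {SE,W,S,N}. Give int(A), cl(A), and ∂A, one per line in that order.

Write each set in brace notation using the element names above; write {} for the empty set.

opens ⊆ A: {}; union → int = {}
complement {NW,NE,E}; its interior {}; cl(A) = X∖{} = {SE,W,NW,NE,S,E,N}
boundary = {SE,W,NW,NE,S,E,N} ∖ {} = {SE,W,NW,NE,S,E,N}

int(A) = {}
cl(A)  = {SE,W,NW,NE,S,E,N}
∂A     = {SE,W,NW,NE,S,E,N}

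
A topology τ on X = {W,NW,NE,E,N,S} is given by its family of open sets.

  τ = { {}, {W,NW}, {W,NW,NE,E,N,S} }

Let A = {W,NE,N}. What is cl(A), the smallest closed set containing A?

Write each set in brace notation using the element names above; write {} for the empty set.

complement {NW,E,S}; its interior {}; cl(A) = X∖{} = {W,NW,NE,E,N,S}

{W,NW,NE,E,N,S}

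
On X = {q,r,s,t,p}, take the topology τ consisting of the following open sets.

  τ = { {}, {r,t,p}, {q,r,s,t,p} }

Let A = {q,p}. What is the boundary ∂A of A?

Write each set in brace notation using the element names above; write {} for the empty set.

{q,r,s,t,p}

opens ⊆ A: {}; union → int = {}
complement {r,s,t}; its interior {}; cl(A) = X∖{} = {q,r,s,t,p}
boundary = {q,r,s,t,p} ∖ {} = {q,r,s,t,p}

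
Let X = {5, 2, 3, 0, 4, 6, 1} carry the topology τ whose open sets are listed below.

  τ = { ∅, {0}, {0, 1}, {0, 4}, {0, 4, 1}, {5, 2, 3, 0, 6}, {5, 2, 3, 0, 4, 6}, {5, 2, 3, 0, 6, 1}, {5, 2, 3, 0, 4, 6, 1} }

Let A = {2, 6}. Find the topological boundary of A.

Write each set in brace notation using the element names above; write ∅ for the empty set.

interior: largest open inside A is ∅ (from ∅)
cl via duality: int({5, 3, 0, 4, 1}) = {0, 4, 1}, so X∖{0, 4, 1} = {5, 2, 3, 6}
cl∖int = {5, 2, 3, 6}

{5, 2, 3, 6}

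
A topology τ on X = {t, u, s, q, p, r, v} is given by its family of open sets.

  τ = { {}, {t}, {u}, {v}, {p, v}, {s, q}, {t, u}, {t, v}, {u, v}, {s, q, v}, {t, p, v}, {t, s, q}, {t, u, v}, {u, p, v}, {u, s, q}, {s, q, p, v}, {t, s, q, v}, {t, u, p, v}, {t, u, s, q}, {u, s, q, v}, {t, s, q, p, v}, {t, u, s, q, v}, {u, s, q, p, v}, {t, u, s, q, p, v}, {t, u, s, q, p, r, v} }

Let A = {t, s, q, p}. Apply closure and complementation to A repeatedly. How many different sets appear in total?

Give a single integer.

8

X∖A={u, r, v}, int(X∖A)={u, v}, hence cl(A)={t, s, q, p, r}
Orbit (k=closure, c=complement):
  1. A     = {t, s, q, p}
  2. kA    = {t, s, q, p, r}
  3. cA    = {u, r, v}
  4. ckA   = {u, v}
  5. kcA   = {u, p, r, v}
  6. ckcA  = {t, s, q}
  7. kckcA = {t, s, q, r}
  8. ckckcA = {u, p, v}
(closed under both — stop)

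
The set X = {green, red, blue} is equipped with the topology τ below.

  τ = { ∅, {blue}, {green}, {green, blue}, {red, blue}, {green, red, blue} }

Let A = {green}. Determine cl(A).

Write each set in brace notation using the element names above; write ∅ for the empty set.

complement {red, blue}; its interior {red, blue}; cl(A) = X∖{red, blue} = {green}

{green}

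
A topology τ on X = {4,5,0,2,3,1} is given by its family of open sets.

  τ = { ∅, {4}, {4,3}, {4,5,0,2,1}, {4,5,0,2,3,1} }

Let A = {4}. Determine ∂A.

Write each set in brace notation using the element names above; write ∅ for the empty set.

open subsets of A: ∅, {4}; so int(A) = {4}
closure: X∖int(X∖A) = X∖∅ = {4,5,0,2,3,1}
∂A = {4,5,0,2,3,1} minus {4} = {5,0,2,3,1}

{5,0,2,3,1}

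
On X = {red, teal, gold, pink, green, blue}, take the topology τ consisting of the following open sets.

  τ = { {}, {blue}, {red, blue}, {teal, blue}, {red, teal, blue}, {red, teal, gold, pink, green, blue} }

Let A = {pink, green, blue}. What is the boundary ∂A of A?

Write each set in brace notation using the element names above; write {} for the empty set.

{red, teal, gold, pink, green}

open subsets of A: {}, {blue}; so int(A) = {blue}
closure: X∖int(X∖A) = X∖{} = {red, teal, gold, pink, green, blue}
∂A = {red, teal, gold, pink, green, blue} minus {blue} = {red, teal, gold, pink, green}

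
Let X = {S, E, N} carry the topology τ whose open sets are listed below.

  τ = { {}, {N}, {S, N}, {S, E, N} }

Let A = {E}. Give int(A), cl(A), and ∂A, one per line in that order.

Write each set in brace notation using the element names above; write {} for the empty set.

U open, U⊆A: {}. int(A) = ⋃ = {}
X∖A={S, N}, int(X∖A)={S, N}, hence cl(A)={E}
∂A: remove int from cl → {E}

int(A) = {}
cl(A)  = {E}
∂A     = {E}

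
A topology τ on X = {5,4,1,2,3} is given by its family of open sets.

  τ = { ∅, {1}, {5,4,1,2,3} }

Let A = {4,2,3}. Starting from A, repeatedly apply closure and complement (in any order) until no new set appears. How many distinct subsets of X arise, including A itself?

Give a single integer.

complement {5,1}; its interior {1}; cl(A) = X∖{1} = {5,4,2,3}
With k = closure, c = complement:
  1. A     = {4,2,3}
  2. kA    = {5,4,2,3}
  3. cA    = {5,1}
  4. ckA   = {1}
  5. kcA   = {5,4,1,2,3}
  6. ckcA  = ∅
k, c of each give nothing new

6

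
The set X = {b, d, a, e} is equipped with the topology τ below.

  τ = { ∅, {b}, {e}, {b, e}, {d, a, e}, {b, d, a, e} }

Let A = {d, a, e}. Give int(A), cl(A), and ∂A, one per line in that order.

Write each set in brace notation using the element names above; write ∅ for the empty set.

int(A) = {d, a, e}
cl(A)  = {d, a, e}
∂A     = ∅

open subsets of A: ∅, {e}, {d, a, e}; so int(A) = {d, a, e}
closure: X∖int(X∖A) = X∖{b} = {d, a, e}
∂A = {d, a, e} minus {d, a, e} = ∅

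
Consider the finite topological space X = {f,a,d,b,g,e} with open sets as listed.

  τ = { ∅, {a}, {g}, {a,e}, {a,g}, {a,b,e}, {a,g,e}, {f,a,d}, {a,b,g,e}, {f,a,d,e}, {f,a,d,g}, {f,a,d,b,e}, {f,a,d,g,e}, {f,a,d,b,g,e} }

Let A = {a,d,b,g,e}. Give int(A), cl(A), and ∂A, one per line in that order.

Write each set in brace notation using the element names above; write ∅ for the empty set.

int(A) = {a,b,g,e}
cl(A)  = {f,a,d,b,g,e}
∂A     = {f,d}

opens ⊆ A: ∅, {g}, {a}, {a,e}, {a,g}, {a,b,e}, {a,g,e}, {a,b,g,e}; union → int = {a,b,g,e}
complement {f}; its interior ∅; cl(A) = X∖∅ = {f,a,d,b,g,e}
boundary = {f,a,d,b,g,e} ∖ {a,b,g,e} = {f,d}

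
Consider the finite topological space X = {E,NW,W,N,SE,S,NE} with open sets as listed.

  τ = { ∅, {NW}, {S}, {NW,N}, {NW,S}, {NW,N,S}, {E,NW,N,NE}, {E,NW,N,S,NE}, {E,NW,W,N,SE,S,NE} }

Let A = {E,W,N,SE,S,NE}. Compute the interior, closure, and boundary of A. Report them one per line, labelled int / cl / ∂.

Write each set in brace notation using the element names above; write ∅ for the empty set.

int(A) = {S}
cl(A)  = {E,W,N,SE,S,NE}
∂A     = {E,W,N,SE,NE}

opens ⊆ A: ∅, {S}; union → int = {S}
complement {NW}; its interior {NW}; cl(A) = X∖{NW} = {E,W,N,SE,S,NE}
boundary = {E,W,N,SE,S,NE} ∖ {S} = {E,W,N,SE,NE}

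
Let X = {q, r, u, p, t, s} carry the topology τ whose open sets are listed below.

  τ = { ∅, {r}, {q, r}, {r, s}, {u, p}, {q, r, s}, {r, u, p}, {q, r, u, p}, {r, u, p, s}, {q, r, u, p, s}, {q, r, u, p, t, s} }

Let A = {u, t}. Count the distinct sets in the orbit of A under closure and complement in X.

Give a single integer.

8

cl via duality: int({q, r, p, s}) = {q, r, s}, so X∖{q, r, s} = {u, p, t}
Write k for closure, c for complement:
  1. A     = {u, t}
  2. kA    = {u, p, t}
  3. cA    = {q, r, p, s}
  4. ckA   = {q, r, s}
  5. kcA   = {q, r, u, p, t, s}
  6. kckA  = {q, r, t, s}
  7. ckcA  = ∅
  8. ckckA = {u, p}
applying k or c yields no new set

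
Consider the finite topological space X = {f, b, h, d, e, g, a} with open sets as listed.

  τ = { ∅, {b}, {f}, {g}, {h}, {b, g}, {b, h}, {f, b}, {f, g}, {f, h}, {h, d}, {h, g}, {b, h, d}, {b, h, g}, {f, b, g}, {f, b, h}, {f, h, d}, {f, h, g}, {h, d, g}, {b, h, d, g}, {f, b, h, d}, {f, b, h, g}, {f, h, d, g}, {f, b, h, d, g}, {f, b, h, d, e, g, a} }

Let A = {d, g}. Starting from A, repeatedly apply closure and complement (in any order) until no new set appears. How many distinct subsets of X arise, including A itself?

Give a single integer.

8

X∖A={f, b, h, e, a}, int(X∖A)={f, b, h}, hence cl(A)={d, e, g, a}
Orbit (k=closure, c=complement):
  1. A     = {d, g}
  2. kA    = {d, e, g, a}
  3. cA    = {f, b, h, e, a}
  4. ckA   = {f, b, h}
  5. kcA   = {f, b, h, d, e, a}
  6. ckcA  = {g}
  7. kckcA = {e, g, a}
  8. ckckcA = {f, b, h, d}
(closed under both — stop)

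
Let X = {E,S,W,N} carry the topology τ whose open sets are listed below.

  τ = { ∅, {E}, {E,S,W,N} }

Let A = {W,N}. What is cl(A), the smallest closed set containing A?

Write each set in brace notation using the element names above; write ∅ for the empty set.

{S,W,N}

complement {E,S}; its interior {E}; cl(A) = X∖{E} = {S,W,N}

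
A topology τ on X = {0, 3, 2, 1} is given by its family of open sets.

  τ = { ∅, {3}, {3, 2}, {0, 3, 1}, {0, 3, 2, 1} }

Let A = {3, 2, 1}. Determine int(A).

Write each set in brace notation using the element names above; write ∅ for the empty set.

opens ⊆ A: ∅, {3}, {3, 2}; union → int = {3, 2}

{3, 2}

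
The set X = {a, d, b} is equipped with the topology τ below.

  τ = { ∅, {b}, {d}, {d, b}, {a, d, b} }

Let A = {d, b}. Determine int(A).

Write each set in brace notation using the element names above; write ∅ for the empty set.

opens ⊆ A: ∅, {d}, {b}, {d, b}; union → int = {d, b}

{d, b}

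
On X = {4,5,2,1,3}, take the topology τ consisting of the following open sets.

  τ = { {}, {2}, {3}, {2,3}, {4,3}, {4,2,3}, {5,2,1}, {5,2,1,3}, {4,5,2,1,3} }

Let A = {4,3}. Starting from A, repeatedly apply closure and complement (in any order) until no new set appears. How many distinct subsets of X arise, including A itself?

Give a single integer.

cl via duality: int({5,2,1}) = {5,2,1}, so X∖{5,2,1} = {4,3}
Write k for closure, c for complement:
  1. A     = {4,3}
  2. cA    = {5,2,1}
applying k or c yields no new set

2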